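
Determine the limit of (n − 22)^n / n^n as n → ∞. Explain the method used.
lim = e^(−22)

Rewrite as (1 − 22/n)^(n). By the standard limit (1 + x/n)^n → e^x, we have (1 − 22/n)^n → e^(−22), and raising to the 1st power gives e^(−22).
More precisely, ln[(1 − 22/n)^(n)] = n · ln(1 − 22/n) = n · (-22/n + O(1/n^2)) = -22 + O(1/n) → -22.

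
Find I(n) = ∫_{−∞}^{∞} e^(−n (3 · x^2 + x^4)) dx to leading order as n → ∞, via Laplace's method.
I(n) ~ sqrt(π/(3n))

φ(x) = 3 · x^2 + x^4 has its unique global minimum at x* = 0 (since φ'(x) = 6x + 4x^3 = 0 only at x = 0 for real x with both coefficients positive, and φ → ∞ as |x| → ∞). At x* = 0, φ(0) = 0 and φ''(0) = 6. Laplace's method then gives
  I(n) ~ sqrt(2π / (n · φ''(0))) · e^(−n φ(0)) = sqrt(2π / (6n)) = sqrt(π/(3n)).
The x^4 term contributes only at subleading order (an O(1/n) relative correction).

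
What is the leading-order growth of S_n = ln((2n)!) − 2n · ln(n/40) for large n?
S_n ~ 2n · (ln 80 − 1) + O(ln n)

Stirling: ln((2n)!) = 2n ln(2n) − 2n + O(ln n).
  S_n = 2n ln(2n) − 2n − 2n ln(n/40) + O(ln n)
      = 2n ln(2n) − 2n ln n + 2n ln 40 − 2n + O(ln n)
      = 2n ln 2 + 2n ln 40 − 2n + O(ln n)
      = 2n (ln 80 − 1) + O(ln n).
Numerically ln(80) − 1 ≈ 3.3820.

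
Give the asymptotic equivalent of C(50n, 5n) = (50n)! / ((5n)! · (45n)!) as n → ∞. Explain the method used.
C(50n, 5n) ~ (10000000000/387420489)^(5n) · sqrt(5/(9π·5n))

Write N = 5n. Apply Stirling to each factorial:
  (10N)! ~ sqrt(2π·10N) · (10N/e)^(10N),
  N! ~ sqrt(2π N) · (N/e)^N,
  (9N)! ~ sqrt(2π·9N) · (9N/e)^(9N).
The exponential factors combine to (10N)^(10N) / (N^N · (9N)^(9N)) = 10^(10N)/9^(9N) = (10^10/9^9)^N = (10000000000/387420489)^N.
The square-root prefactors combine to sqrt(2π·10N) / (sqrt(2π N)·sqrt(2π·9N)) = sqrt(10 / (2π·9·N)) = sqrt(5/(9π·5n)).
Substituting N = 5n: C(50n, 5n) ~ (10000000000/387420489)^(5n) · sqrt(5/(9π·5n)).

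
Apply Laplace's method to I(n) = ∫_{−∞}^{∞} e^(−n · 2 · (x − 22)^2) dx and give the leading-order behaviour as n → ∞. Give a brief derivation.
I(n) = sqrt(π/(2n))

Here φ(x) = 2 · (x − 22)^2 has its unique minimum at x* = 22 with φ(x*) = 0 and φ''(x*) = 4. Laplace's method gives
  I(n) ~ e^(−n φ(x*)) · sqrt(2π / (n · φ''(x*))) = sqrt(2π / (4n)) = sqrt(π/(2n)).
This is exact: substituting u = (x − 22)·sqrt(2n) gives I(n) = (1/sqrt(2n)) ∫_{−∞}^{∞} e^(−u^2) du = sqrt(π/(2n)).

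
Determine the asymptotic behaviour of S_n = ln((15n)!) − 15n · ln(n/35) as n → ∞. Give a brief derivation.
S_n ~ 15n · (ln 525 − 1) + O(ln n)

Stirling: ln((15n)!) = 15n ln(15n) − 15n + O(ln n).
  S_n = 15n ln(15n) − 15n − 15n ln(n/35) + O(ln n)
      = 15n ln(15n) − 15n ln n + 15n ln 35 − 15n + O(ln n)
      = 15n ln 15 + 15n ln 35 − 15n + O(ln n)
      = 15n (ln 525 − 1) + O(ln n).
Numerically ln(525) − 1 ≈ 5.2634.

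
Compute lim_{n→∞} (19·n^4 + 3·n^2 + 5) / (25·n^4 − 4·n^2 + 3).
lim = 19/25

For large n the leading n^4 terms dominate both numerator and denominator. Dividing top and bottom by n^4, every other term tends to 0, leaving 19/25.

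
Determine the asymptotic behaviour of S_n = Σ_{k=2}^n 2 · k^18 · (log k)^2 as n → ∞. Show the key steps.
S_n ~ 2 · n^19 · (log n)^2 / 19

By integral comparison, S_n = ∫_1^n 2 · x^18 · (log x)^2 dx + O(n^18 · (log n)^2). For the integral, the leading term of ∫_1^n x^18 (log x)^2 dx is n^19/19 · (log n)^2 (by repeated integration by parts; each step lowers the log-exponent and produces a relatively O(1/log n) correction). Hence S_n ~ 2 · n^19 · (log n)^2 / 19.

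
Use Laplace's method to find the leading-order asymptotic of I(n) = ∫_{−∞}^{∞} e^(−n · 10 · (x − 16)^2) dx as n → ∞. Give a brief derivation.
I(n) = sqrt(π/(10n))

Here φ(x) = 10 · (x − 16)^2 has its unique minimum at x* = 16 with φ(x*) = 0 and φ''(x*) = 20. Laplace's method gives
  I(n) ~ e^(−n φ(x*)) · sqrt(2π / (n · φ''(x*))) = sqrt(2π / (20n)) = sqrt(π/(10n)).
This is exact: substituting u = (x − 16)·sqrt(10n) gives I(n) = (1/sqrt(10n)) ∫_{−∞}^{∞} e^(−u^2) du = sqrt(π/(10n)).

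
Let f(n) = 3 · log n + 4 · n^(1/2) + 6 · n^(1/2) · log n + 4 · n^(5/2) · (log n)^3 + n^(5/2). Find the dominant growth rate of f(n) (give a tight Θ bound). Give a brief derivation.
f(n) ∈ Θ(n^(5/2) · (log n)^3)

Compare the terms by growth order. For large n, n^a · (log n)^b dominates n^a' · (log n)^b' iff a > a', or (a = a' and b > b'). Ranking the 5 terms shows the dominant one is 4 · n^(5/2) · (log n)^3. Hence f(n) ∈ Θ(n^(5/2) · (log n)^3).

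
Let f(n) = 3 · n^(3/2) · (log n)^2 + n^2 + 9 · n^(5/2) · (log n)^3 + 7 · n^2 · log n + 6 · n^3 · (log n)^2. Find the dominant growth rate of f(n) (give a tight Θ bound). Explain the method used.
f(n) ∈ Θ(n^3 · (log n)^2)

Compare the terms by growth order. For large n, n^a · (log n)^b dominates n^a' · (log n)^b' iff a > a', or (a = a' and b > b'). Ranking the 5 terms shows the dominant one is 6 · n^3 · (log n)^2. Hence f(n) ∈ Θ(n^3 · (log n)^2).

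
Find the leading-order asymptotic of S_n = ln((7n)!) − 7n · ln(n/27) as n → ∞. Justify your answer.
S_n ~ 7n · (ln 189 − 1) + O(ln n)

Stirling: ln((7n)!) = 7n ln(7n) − 7n + O(ln n).
  S_n = 7n ln(7n) − 7n − 7n ln(n/27) + O(ln n)
      = 7n ln(7n) − 7n ln n + 7n ln 27 − 7n + O(ln n)
      = 7n ln 7 + 7n ln 27 − 7n + O(ln n)
      = 7n (ln 189 − 1) + O(ln n).
Numerically ln(189) − 1 ≈ 4.2417.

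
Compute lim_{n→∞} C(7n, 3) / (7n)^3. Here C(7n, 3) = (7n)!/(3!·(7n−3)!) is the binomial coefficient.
lim = 1/3! = 1/6

With N = 7n → ∞: C(N, 3) / N^3 = [N(N−1)…(N−2)] / (3! · N^3) = (1/3!) · 1 · (1 − 1/(7n)) · (1 − 2/(7n)). Each factor → 1 as N → ∞, so the limit is 1/3! = 1/6.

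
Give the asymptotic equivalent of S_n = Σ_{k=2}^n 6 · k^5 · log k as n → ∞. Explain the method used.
S_n ~ n^6 log n − n^6 / 6

By integral comparison, S_n = ∫_1^n 6 · x^5 · log x dx + O(n^5 · log n). For the integral, ∫ x^5 log x dx = n^6 log n / 6 − n^6/36 (integration by parts). Hence S_n ~ n^6 log n − n^6 / 6.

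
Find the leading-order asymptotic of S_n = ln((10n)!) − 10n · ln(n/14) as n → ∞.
S_n ~ 10n · (ln 140 − 1) + O(ln n)

Stirling: ln((10n)!) = 10n ln(10n) − 10n + O(ln n).
  S_n = 10n ln(10n) − 10n − 10n ln(n/14) + O(ln n)
      = 10n ln(10n) − 10n ln n + 10n ln 14 − 10n + O(ln n)
      = 10n ln 10 + 10n ln 14 − 10n + O(ln n)
      = 10n (ln 140 − 1) + O(ln n).
Numerically ln(140) − 1 ≈ 3.9416.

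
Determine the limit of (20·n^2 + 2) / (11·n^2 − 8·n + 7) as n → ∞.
lim = 20/11

For large n the leading n^2 terms dominate both numerator and denominator. Dividing top and bottom by n^2, every other term tends to 0, leaving 20/11.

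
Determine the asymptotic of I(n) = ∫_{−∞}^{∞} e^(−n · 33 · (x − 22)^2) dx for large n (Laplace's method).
I(n) = sqrt(π/(33n))

Here φ(x) = 33 · (x − 22)^2 has its unique minimum at x* = 22 with φ(x*) = 0 and φ''(x*) = 66. Laplace's method gives
  I(n) ~ e^(−n φ(x*)) · sqrt(2π / (n · φ''(x*))) = sqrt(2π / (66n)) = sqrt(π/(33n)).
This is exact: substituting u = (x − 22)·sqrt(33n) gives I(n) = (1/sqrt(33n)) ∫_{−∞}^{∞} e^(−u^2) du = sqrt(π/(33n)).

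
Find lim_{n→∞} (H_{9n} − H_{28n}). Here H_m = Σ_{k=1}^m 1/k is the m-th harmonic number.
lim = ln(9/28)

Euler-Maclaurin gives H_m = ln m + γ + 1/(2m) + O(1/m^2). The γ and O(1/m) terms cancel in the difference:
  H_{9n} − H_{28n} = ln(9n) − ln(28n) + O(1/n) = ln(9/28) + O(1/n).
Hence the limit is ln(9/28).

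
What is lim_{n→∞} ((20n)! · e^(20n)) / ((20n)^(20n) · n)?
lim = 0

Stirling: (20n)! ~ sqrt(2π·20n) · (20n/e)^(20n). Hence
  (20n)! · e^(20n) / (20n)^(20n) ~ sqrt(2π·20n).
Dividing by n: sqrt(2π·20n) / n = sqrt(2π·20) · n^((1−2)/2), so the expression behaves like sqrt(2π·20) · n^((1−2)/2) → 0.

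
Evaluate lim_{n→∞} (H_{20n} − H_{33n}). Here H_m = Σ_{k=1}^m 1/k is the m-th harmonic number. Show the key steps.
lim = ln(20/33)

Euler-Maclaurin gives H_m = ln m + γ + 1/(2m) + O(1/m^2). The γ and O(1/m) terms cancel in the difference:
  H_{20n} − H_{33n} = ln(20n) − ln(33n) + O(1/n) = ln(20/33) + O(1/n).
Hence the limit is ln(20/33).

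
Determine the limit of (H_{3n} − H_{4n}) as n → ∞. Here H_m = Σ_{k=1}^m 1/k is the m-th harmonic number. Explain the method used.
lim = ln(3/4)

Euler-Maclaurin gives H_m = ln m + γ + 1/(2m) + O(1/m^2). The γ and O(1/m) terms cancel in the difference:
  H_{3n} − H_{4n} = ln(3n) − ln(4n) + O(1/n) = ln(3/4) + O(1/n).
Hence the limit is ln(3/4).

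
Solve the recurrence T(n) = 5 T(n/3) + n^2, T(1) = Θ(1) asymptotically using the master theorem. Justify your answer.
T(n) = Θ(n^2)

log_3 5 ≈ 1.465. f(n) = n^2 dominates n^(log_3 5) since 2 > 1.465, and the regularity condition a·f(n/b) = 5·(n/3)^2 = (5/9)·n^2 ≤ c·f(n) holds with c = 5/9 ≈ 0.556 < 1. So this is Case 3: T(n) = Θ(f(n)) = Θ(n^2).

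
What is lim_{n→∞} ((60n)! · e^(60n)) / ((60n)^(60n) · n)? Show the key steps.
lim = 0

Stirling: (60n)! ~ sqrt(2π·60n) · (60n/e)^(60n). Hence
  (60n)! · e^(60n) / (60n)^(60n) ~ sqrt(2π·60n).
Dividing by n: sqrt(2π·60n) / n = sqrt(2π·60) · n^((1−2)/2), so the expression behaves like sqrt(2π·60) · n^((1−2)/2) → 0.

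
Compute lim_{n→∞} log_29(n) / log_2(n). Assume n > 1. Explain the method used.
lim = ln(2) / ln(29) = log_29(2)

Change of base: log_29(n) = ln n / ln 29 and log_2(n) = ln n / ln 2. The ratio is (ln n / ln 29) · (ln 2 / ln n) = ln 2 / ln 29, a constant independent of n. So the limit is ln 2 / ln 29 = log_29(2).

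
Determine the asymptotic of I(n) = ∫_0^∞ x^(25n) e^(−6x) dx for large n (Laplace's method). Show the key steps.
I(n) ~ (sqrt(2π·25n) / 6) · (25n/(6e))^(25n)

Write the integrand as exp(25n ln x − 6x) and set f(x) = 25n ln x − 6x. Then f'(x) = 25n/x − 6 = 0 at x* = 25n/6, and f''(x*) = −25n/x*^2 = −6^2/(25n). Laplace's method (interior maximum) gives
  I(n) ~ e^(f(x*)) · sqrt(2π / |f''(x*)|)
        = exp(25n ln(25n/6) − 25n) · sqrt(2π · 25n / 6^2)
        = (25n/6)^(25n) e^(−25n) · sqrt(2π·25n) / 6
        = (sqrt(2π·25n) / 6) · (25n/(6e))^(25n).
This matches Γ(25n+1)/6^(25n+1) with Stirling applied to Γ.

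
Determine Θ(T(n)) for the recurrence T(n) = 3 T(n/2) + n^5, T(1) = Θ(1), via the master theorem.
T(n) = Θ(n^5)

log_2 3 ≈ 1.585. f(n) = n^5 dominates n^(log_2 3) since 5 > 1.585, and the regularity condition a·f(n/b) = 3·(n/2)^5 = (3/32)·n^5 ≤ c·f(n) holds with c = 3/32 ≈ 0.0938 < 1. So this is Case 3: T(n) = Θ(f(n)) = Θ(n^5).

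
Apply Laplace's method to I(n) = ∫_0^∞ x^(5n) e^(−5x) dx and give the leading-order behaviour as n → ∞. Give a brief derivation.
I(n) ~ (sqrt(2π·5n) / 5) · (5n/(5e))^(5n)

Write the integrand as exp(5n ln x − 5x) and set f(x) = 5n ln x − 5x. Then f'(x) = 5n/x − 5 = 0 at x* = 5n/5, and f''(x*) = −5n/x*^2 = −5^2/(5n). Laplace's method (interior maximum) gives
  I(n) ~ e^(f(x*)) · sqrt(2π / |f''(x*)|)
        = exp(5n ln(5n/5) − 5n) · sqrt(2π · 5n / 5^2)
        = (5n/5)^(5n) e^(−5n) · sqrt(2π·5n) / 5
        = (sqrt(2π·5n) / 5) · (5n/(5e))^(5n).
This matches Γ(5n+1)/5^(5n+1) with Stirling applied to Γ.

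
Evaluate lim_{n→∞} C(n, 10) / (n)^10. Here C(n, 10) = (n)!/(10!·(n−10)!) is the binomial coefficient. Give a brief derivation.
lim = 1/10! = 1/3628800

With N = n → ∞: C(N, 10) / N^10 = [N(N−1)…(N−9)] / (10! · N^10) = (1/10!) · 1 · (1 − 1/n) · … · (1 − 9/n). Each factor → 1 as N → ∞, so the limit is 1/10! = 1/3628800.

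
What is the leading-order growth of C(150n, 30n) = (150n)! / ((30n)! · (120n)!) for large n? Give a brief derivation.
C(150n, 30n) ~ (3125/256)^(30n) · sqrt(5/(8π·30n))

Write N = 30n. Apply Stirling to each factorial:
  (5N)! ~ sqrt(2π·5N) · (5N/e)^(5N),
  N! ~ sqrt(2π N) · (N/e)^N,
  (4N)! ~ sqrt(2π·4N) · (4N/e)^(4N).
The exponential factors combine to (5N)^(5N) / (N^N · (4N)^(4N)) = 5^(5N)/4^(4N) = (5^5/4^4)^N = (3125/256)^N.
The square-root prefactors combine to sqrt(2π·5N) / (sqrt(2π N)·sqrt(2π·4N)) = sqrt(5 / (2π·4·N)) = sqrt(5/(8π·30n)).
Substituting N = 30n: C(150n, 30n) ~ (3125/256)^(30n) · sqrt(5/(8π·30n)).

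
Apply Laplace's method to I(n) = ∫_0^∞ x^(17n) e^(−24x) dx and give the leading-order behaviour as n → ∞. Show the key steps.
I(n) ~ (sqrt(2π·17n) / 24) · (17n/(24e))^(17n)

Write the integrand as exp(17n ln x − 24x) and set f(x) = 17n ln x − 24x. Then f'(x) = 17n/x − 24 = 0 at x* = 17n/24, and f''(x*) = −17n/x*^2 = −24^2/(17n). Laplace's method (interior maximum) gives
  I(n) ~ e^(f(x*)) · sqrt(2π / |f''(x*)|)
        = exp(17n ln(17n/24) − 17n) · sqrt(2π · 17n / 24^2)
        = (17n/24)^(17n) e^(−17n) · sqrt(2π·17n) / 24
        = (sqrt(2π·17n) / 24) · (17n/(24e))^(17n).
This matches Γ(17n+1)/24^(17n+1) with Stirling applied to Γ.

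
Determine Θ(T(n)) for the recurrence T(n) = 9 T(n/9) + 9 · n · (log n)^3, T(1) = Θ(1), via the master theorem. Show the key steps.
T(n) = Θ(n · (log n)^4)

Here log_9 9 = 1 and f(n) = 9 · n · (log n)^3 = Θ(n^(log_9 9) · (log n)^3). This is the extended Case 2 of the master theorem (f matches the critical exponent up to log factors), giving T(n) = Θ(n^(log_9 9) · (log n)^(3+1)) = Θ(n · (log n)^4).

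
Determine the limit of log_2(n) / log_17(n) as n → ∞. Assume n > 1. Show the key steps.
lim = ln(17) / ln(2) = log_2(17)

Change of base: log_2(n) = ln n / ln 2 and log_17(n) = ln n / ln 17. The ratio is (ln n / ln 2) · (ln 17 / ln n) = ln 17 / ln 2, a constant independent of n. So the limit is ln 17 / ln 2 = log_2(17).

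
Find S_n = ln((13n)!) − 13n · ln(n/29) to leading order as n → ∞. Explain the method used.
S_n ~ 13n · (ln 377 − 1) + O(ln n)

Stirling: ln((13n)!) = 13n ln(13n) − 13n + O(ln n).
  S_n = 13n ln(13n) − 13n − 13n ln(n/29) + O(ln n)
      = 13n ln(13n) − 13n ln n + 13n ln 29 − 13n + O(ln n)
      = 13n ln 13 + 13n ln 29 − 13n + O(ln n)
      = 13n (ln 377 − 1) + O(ln n).
Numerically ln(377) − 1 ≈ 4.9322.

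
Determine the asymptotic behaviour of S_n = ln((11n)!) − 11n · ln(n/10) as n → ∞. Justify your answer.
S_n ~ 11n · (ln 110 − 1) + O(ln n)

Stirling: ln((11n)!) = 11n ln(11n) − 11n + O(ln n).
  S_n = 11n ln(11n) − 11n − 11n ln(n/10) + O(ln n)
      = 11n ln(11n) − 11n ln n + 11n ln 10 − 11n + O(ln n)
      = 11n ln 11 + 11n ln 10 − 11n + O(ln n)
      = 11n (ln 110 − 1) + O(ln n).
Numerically ln(110) − 1 ≈ 3.7005.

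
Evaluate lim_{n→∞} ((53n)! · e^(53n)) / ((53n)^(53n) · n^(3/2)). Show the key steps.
lim = 0

Stirling: (53n)! ~ sqrt(2π·53n) · (53n/e)^(53n). Hence
  (53n)! · e^(53n) / (53n)^(53n) ~ sqrt(2π·53n).
Dividing by n^(3/2): sqrt(2π·53n) / n^(3/2) = sqrt(2π·53) · n^((1−3)/2), so the expression behaves like sqrt(2π·53) · n^((1−3)/2) → 0.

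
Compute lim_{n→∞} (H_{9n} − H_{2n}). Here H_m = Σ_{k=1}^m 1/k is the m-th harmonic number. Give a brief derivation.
lim = ln(9/2)

Euler-Maclaurin gives H_m = ln m + γ + 1/(2m) + O(1/m^2). The γ and O(1/m) terms cancel in the difference:
  H_{9n} − H_{2n} = ln(9n) − ln(2n) + O(1/n) = ln(9/2) + O(1/n).
Hence the limit is ln(9/2).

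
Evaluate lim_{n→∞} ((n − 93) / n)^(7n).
lim = e^(−651)

Rewrite as (1 − 93/n)^(7n). By the standard limit (1 + x/n)^n → e^x, we have (1 − 93/n)^n → e^(−93), and raising to the 7th power gives e^(−651).
More precisely, ln[(1 − 93/n)^(7n)] = 7n · ln(1 − 93/n) = 7n · (-93/n + O(1/n^2)) = -651 + O(1/n) → -651.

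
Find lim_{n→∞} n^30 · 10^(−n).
lim = 0

Exponentials with base > 1 dominate every fixed polynomial: for any fixed c, n^c / 10^n → 0 as n → ∞ (e.g. by the ratio test, or by writing 10^n = e^(n ln 10) and noting e^(n ln 10) / n^c → ∞). Hence n^30 · 10^(−n) = n^30 / 10^n → 0.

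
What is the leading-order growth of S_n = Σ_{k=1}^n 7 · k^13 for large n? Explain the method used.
S_n ~ n^14 / 2

By integral comparison (Euler-Maclaurin), Σ_{k=1}^n 7 · k^13 = 7 · ∫_0^n x^13 dx + O(n^13) = 7 · n^14/14 = n^14 / 2 + O(n^13). (Equivalently, Faulhaber's formula gives the same leading term.)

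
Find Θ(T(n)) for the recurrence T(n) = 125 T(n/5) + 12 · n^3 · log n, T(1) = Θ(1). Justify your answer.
T(n) = Θ(n^3 · (log n)^2)

Here log_5 125 = 3 and f(n) = 12 · n^3 · log n = Θ(n^(log_5 125) · (log n)^1). This is the extended Case 2 of the master theorem (f matches the critical exponent up to log factors), giving T(n) = Θ(n^(log_5 125) · (log n)^(1+1)) = Θ(n^3 · (log n)^2).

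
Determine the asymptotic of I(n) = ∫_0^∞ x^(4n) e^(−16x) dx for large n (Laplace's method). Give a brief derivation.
I(n) ~ (sqrt(2π·4n) / 16) · (4n/(16e))^(4n)

Write the integrand as exp(4n ln x − 16x) and set f(x) = 4n ln x − 16x. Then f'(x) = 4n/x − 16 = 0 at x* = 4n/16, and f''(x*) = −4n/x*^2 = −16^2/(4n). Laplace's method (interior maximum) gives
  I(n) ~ e^(f(x*)) · sqrt(2π / |f''(x*)|)
        = exp(4n ln(4n/16) − 4n) · sqrt(2π · 4n / 16^2)
        = (4n/16)^(4n) e^(−4n) · sqrt(2π·4n) / 16
        = (sqrt(2π·4n) / 16) · (4n/(16e))^(4n).
This matches Γ(4n+1)/16^(4n+1) with Stirling applied to Γ.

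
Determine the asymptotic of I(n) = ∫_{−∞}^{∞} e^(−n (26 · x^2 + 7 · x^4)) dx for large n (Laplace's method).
I(n) ~ sqrt(π/(26n))

φ(x) = 26 · x^2 + 7 · x^4 has its unique global minimum at x* = 0 (since φ'(x) = 52x + 28x^3 = 0 only at x = 0 for real x with both coefficients positive, and φ → ∞ as |x| → ∞). At x* = 0, φ(0) = 0 and φ''(0) = 52. Laplace's method then gives
  I(n) ~ sqrt(2π / (n · φ''(0))) · e^(−n φ(0)) = sqrt(2π / (52n)) = sqrt(π/(26n)).
The 7 · x^4 term contributes only at subleading order (an O(1/n) relative correction).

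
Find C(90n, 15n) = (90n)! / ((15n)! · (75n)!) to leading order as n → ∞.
C(90n, 15n) ~ (46656/3125)^(15n) · sqrt(3/(5π·15n))

Write N = 15n. Apply Stirling to each factorial:
  (6N)! ~ sqrt(2π·6N) · (6N/e)^(6N),
  N! ~ sqrt(2π N) · (N/e)^N,
  (5N)! ~ sqrt(2π·5N) · (5N/e)^(5N).
The exponential factors combine to (6N)^(6N) / (N^N · (5N)^(5N)) = 6^(6N)/5^(5N) = (6^6/5^5)^N = (46656/3125)^N.
The square-root prefactors combine to sqrt(2π·6N) / (sqrt(2π N)·sqrt(2π·5N)) = sqrt(6 / (2π·5·N)) = sqrt(3/(5π·15n)).
Substituting N = 15n: C(90n, 15n) ~ (46656/3125)^(15n) · sqrt(3/(5π·15n)).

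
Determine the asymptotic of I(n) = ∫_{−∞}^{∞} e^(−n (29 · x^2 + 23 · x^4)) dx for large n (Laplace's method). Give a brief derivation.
I(n) ~ sqrt(π/(29n))

φ(x) = 29 · x^2 + 23 · x^4 has its unique global minimum at x* = 0 (since φ'(x) = 58x + 92x^3 = 0 only at x = 0 for real x with both coefficients positive, and φ → ∞ as |x| → ∞). At x* = 0, φ(0) = 0 and φ''(0) = 58. Laplace's method then gives
  I(n) ~ sqrt(2π / (n · φ''(0))) · e^(−n φ(0)) = sqrt(2π / (58n)) = sqrt(π/(29n)).
The 23 · x^4 term contributes only at subleading order (an O(1/n) relative correction).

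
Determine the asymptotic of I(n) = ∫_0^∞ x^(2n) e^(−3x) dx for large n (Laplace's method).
I(n) ~ (sqrt(2π·2n) / 3) · (2n/(3e))^(2n)

Write the integrand as exp(2n ln x − 3x) and set f(x) = 2n ln x − 3x. Then f'(x) = 2n/x − 3 = 0 at x* = 2n/3, and f''(x*) = −2n/x*^2 = −3^2/(2n). Laplace's method (interior maximum) gives
  I(n) ~ e^(f(x*)) · sqrt(2π / |f''(x*)|)
        = exp(2n ln(2n/3) − 2n) · sqrt(2π · 2n / 3^2)
        = (2n/3)^(2n) e^(−2n) · sqrt(2π·2n) / 3
        = (sqrt(2π·2n) / 3) · (2n/(3e))^(2n).
This matches Γ(2n+1)/3^(2n+1) with Stirling applied to Γ.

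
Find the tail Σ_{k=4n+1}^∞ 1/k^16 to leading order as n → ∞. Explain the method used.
Σ_{k>4n} 1/k^16 ~ 1/(15 · (4n)^15)

Compare to the integral: ∫_{4n}^∞ x^(−16) dx = [−x^(−15)/15]_{4n}^∞ = 1/((16−1)·(4n)^15). Euler-Maclaurin then gives
  Σ_{k>4n} 1/k^16 = ∫_{4n}^∞ dx/x^16 − 1/(2·(4n)^16) + O(1/(4n)^17).
(Equivalently this is ζ(16) − Σ_{k≤4n} 1/k^16.)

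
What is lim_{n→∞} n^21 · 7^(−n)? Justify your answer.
lim = 0

Exponentials with base > 1 dominate every fixed polynomial: for any fixed c, n^c / 7^n → 0 as n → ∞ (e.g. by the ratio test, or by writing 7^n = e^(n ln 7) and noting e^(n ln 7) / n^c → ∞). Hence n^21 · 7^(−n) = n^21 / 7^n → 0.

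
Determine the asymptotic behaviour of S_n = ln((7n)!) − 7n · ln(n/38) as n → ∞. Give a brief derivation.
S_n ~ 7n · (ln 266 − 1) + O(ln n)

Stirling: ln((7n)!) = 7n ln(7n) − 7n + O(ln n).
  S_n = 7n ln(7n) − 7n − 7n ln(n/38) + O(ln n)
      = 7n ln(7n) − 7n ln n + 7n ln 38 − 7n + O(ln n)
      = 7n ln 7 + 7n ln 38 − 7n + O(ln n)
      = 7n (ln 266 − 1) + O(ln n).
Numerically ln(266) − 1 ≈ 4.5835.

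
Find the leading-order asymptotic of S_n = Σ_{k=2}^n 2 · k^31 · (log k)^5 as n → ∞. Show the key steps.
S_n ~ n^32 · (log n)^5 / 16

By integral comparison, S_n = ∫_1^n 2 · x^31 · (log x)^5 dx + O(n^31 · (log n)^5). For the integral, the leading term of ∫_1^n x^31 (log x)^5 dx is n^32/32 · (log n)^5 (by repeated integration by parts; each step lowers the log-exponent and produces a relatively O(1/log n) correction). Hence S_n ~ n^32 · (log n)^5 / 16.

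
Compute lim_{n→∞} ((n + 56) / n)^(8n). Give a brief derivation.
lim = e^448

Rewrite as (1 + 56/n)^(8n). By the standard limit (1 + x/n)^n → e^x, we have (1 + 56/n)^n → e^56, and raising to the 8th power gives e^448.
More precisely, ln[(1 + 56/n)^(8n)] = 8n · ln(1 + 56/n) = 8n · (56/n + O(1/n^2)) = 448 + O(1/n) → 448.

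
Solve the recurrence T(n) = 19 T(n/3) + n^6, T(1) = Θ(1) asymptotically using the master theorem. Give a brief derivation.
T(n) = Θ(n^6)

log_3 19 ≈ 2.680. f(n) = n^6 dominates n^(log_3 19) since 6 > 2.680, and the regularity condition a·f(n/b) = 19·(n/3)^6 = (19/729)·n^6 ≤ c·f(n) holds with c = 19/729 ≈ 0.0261 < 1. So this is Case 3: T(n) = Θ(f(n)) = Θ(n^6).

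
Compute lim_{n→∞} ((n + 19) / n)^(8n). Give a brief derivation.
lim = e^152

Rewrite as (1 + 19/n)^(8n). By the standard limit (1 + x/n)^n → e^x, we have (1 + 19/n)^n → e^19, and raising to the 8th power gives e^152.
More precisely, ln[(1 + 19/n)^(8n)] = 8n · ln(1 + 19/n) = 8n · (19/n + O(1/n^2)) = 152 + O(1/n) → 152.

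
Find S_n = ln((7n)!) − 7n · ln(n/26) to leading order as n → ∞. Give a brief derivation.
S_n ~ 7n · (ln 182 − 1) + O(ln n)

Stirling: ln((7n)!) = 7n ln(7n) − 7n + O(ln n).
  S_n = 7n ln(7n) − 7n − 7n ln(n/26) + O(ln n)
      = 7n ln(7n) − 7n ln n + 7n ln 26 − 7n + O(ln n)
      = 7n ln 7 + 7n ln 26 − 7n + O(ln n)
      = 7n (ln 182 − 1) + O(ln n).
Numerically ln(182) − 1 ≈ 4.2040.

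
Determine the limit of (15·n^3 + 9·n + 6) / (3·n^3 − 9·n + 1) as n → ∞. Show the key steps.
lim = 15/3 = 5

For large n the leading n^3 terms dominate both numerator and denominator. Dividing top and bottom by n^3, every other term tends to 0, leaving 15/3 = 5.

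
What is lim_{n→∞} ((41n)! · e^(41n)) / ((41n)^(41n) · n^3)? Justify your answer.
lim = 0

Stirling: (41n)! ~ sqrt(2π·41n) · (41n/e)^(41n). Hence
  (41n)! · e^(41n) / (41n)^(41n) ~ sqrt(2π·41n).
Dividing by n^3: sqrt(2π·41n) / n^3 = sqrt(2π·41) · n^((1−6)/2), so the expression behaves like sqrt(2π·41) · n^((1−6)/2) → 0.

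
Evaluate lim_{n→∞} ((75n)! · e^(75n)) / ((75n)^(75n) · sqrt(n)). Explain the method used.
lim = sqrt(2π·75)

Stirling: (75n)! ~ sqrt(2π·75n) · (75n/e)^(75n). Hence
  (75n)! · e^(75n) / (75n)^(75n) ~ sqrt(2π·75n).
Dividing by sqrt(n): sqrt(2π·75n) / sqrt(n) = sqrt(2π·75) · n^((1−1)/2), so the limit is sqrt(2π·75).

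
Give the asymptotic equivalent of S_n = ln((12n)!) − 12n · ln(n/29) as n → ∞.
S_n ~ 12n · (ln 348 − 1) + O(ln n)

Stirling: ln((12n)!) = 12n ln(12n) − 12n + O(ln n).
  S_n = 12n ln(12n) − 12n − 12n ln(n/29) + O(ln n)
      = 12n ln(12n) − 12n ln n + 12n ln 29 − 12n + O(ln n)
      = 12n ln 12 + 12n ln 29 − 12n + O(ln n)
      = 12n (ln 348 − 1) + O(ln n).
Numerically ln(348) − 1 ≈ 4.8522.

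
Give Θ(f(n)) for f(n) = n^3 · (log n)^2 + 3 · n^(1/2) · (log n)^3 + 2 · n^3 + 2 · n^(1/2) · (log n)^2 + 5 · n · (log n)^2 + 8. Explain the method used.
f(n) ∈ Θ(n^3 · (log n)^2)

Compare the terms by growth order. For large n, n^a · (log n)^b dominates n^a' · (log n)^b' iff a > a', or (a = a' and b > b'). Ranking the 6 terms shows the dominant one is n^3 · (log n)^2. Hence f(n) ∈ Θ(n^3 · (log n)^2).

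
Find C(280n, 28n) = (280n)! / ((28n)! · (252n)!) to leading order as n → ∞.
C(280n, 28n) ~ (10000000000/387420489)^(28n) · sqrt(5/(9π·28n))

Write N = 28n. Apply Stirling to each factorial:
  (10N)! ~ sqrt(2π·10N) · (10N/e)^(10N),
  N! ~ sqrt(2π N) · (N/e)^N,
  (9N)! ~ sqrt(2π·9N) · (9N/e)^(9N).
The exponential factors combine to (10N)^(10N) / (N^N · (9N)^(9N)) = 10^(10N)/9^(9N) = (10^10/9^9)^N = (10000000000/387420489)^N.
The square-root prefactors combine to sqrt(2π·10N) / (sqrt(2π N)·sqrt(2π·9N)) = sqrt(10 / (2π·9·N)) = sqrt(5/(9π·28n)).
Substituting N = 28n: C(280n, 28n) ~ (10000000000/387420489)^(28n) · sqrt(5/(9π·28n)).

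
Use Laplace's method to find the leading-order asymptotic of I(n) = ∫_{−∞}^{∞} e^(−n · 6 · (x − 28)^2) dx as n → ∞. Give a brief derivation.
I(n) = sqrt(π/(6n))

Here φ(x) = 6 · (x − 28)^2 has its unique minimum at x* = 28 with φ(x*) = 0 and φ''(x*) = 12. Laplace's method gives
  I(n) ~ e^(−n φ(x*)) · sqrt(2π / (n · φ''(x*))) = sqrt(2π / (12n)) = sqrt(π/(6n)).
This is exact: substituting u = (x − 28)·sqrt(6n) gives I(n) = (1/sqrt(6n)) ∫_{−∞}^{∞} e^(−u^2) du = sqrt(π/(6n)).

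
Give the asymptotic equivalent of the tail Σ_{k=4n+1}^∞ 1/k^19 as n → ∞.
Σ_{k>4n} 1/k^19 ~ 1/(18 · (4n)^18)

Compare to the integral: ∫_{4n}^∞ x^(−19) dx = [−x^(−18)/18]_{4n}^∞ = 1/((19−1)·(4n)^18). Euler-Maclaurin then gives
  Σ_{k>4n} 1/k^19 = ∫_{4n}^∞ dx/x^19 − 1/(2·(4n)^19) + O(1/(4n)^20).
(Equivalently this is ζ(19) − Σ_{k≤4n} 1/k^19.)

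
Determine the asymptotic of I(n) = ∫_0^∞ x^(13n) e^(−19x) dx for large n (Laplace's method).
I(n) ~ (sqrt(2π·13n) / 19) · (13n/(19e))^(13n)

Write the integrand as exp(13n ln x − 19x) and set f(x) = 13n ln x − 19x. Then f'(x) = 13n/x − 19 = 0 at x* = 13n/19, and f''(x*) = −13n/x*^2 = −19^2/(13n). Laplace's method (interior maximum) gives
  I(n) ~ e^(f(x*)) · sqrt(2π / |f''(x*)|)
        = exp(13n ln(13n/19) − 13n) · sqrt(2π · 13n / 19^2)
        = (13n/19)^(13n) e^(−13n) · sqrt(2π·13n) / 19
        = (sqrt(2π·13n) / 19) · (13n/(19e))^(13n).
This matches Γ(13n+1)/19^(13n+1) with Stirling applied to Γ.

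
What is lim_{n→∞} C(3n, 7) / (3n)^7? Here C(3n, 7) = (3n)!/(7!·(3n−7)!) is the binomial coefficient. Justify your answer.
lim = 1/7! = 1/5040

With N = 3n → ∞: C(N, 7) / N^7 = [N(N−1)…(N−6)] / (7! · N^7) = (1/7!) · 1 · (1 − 1/(3n)) · … · (1 − 6/(3n)). Each factor → 1 as N → ∞, so the limit is 1/7! = 1/5040.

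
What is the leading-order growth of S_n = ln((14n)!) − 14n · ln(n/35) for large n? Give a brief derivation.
S_n ~ 14n · (ln 490 − 1) + O(ln n)

Stirling: ln((14n)!) = 14n ln(14n) − 14n + O(ln n).
  S_n = 14n ln(14n) − 14n − 14n ln(n/35) + O(ln n)
      = 14n ln(14n) − 14n ln n + 14n ln 35 − 14n + O(ln n)
      = 14n ln 14 + 14n ln 35 − 14n + O(ln n)
      = 14n (ln 490 − 1) + O(ln n).
Numerically ln(490) − 1 ≈ 5.1944.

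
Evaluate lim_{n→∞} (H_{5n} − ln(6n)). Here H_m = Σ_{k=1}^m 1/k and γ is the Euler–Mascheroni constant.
lim = ln(5/6) + γ

By Euler-Maclaurin, H_m = ln m + γ + O(1/m). So
  H_{5n} − ln(6n) = ln(5n) + γ − ln(6n) + O(1/n)
                       = ln(5/6) + γ + O(1/n).
Hence the limit is ln(5/6) + γ.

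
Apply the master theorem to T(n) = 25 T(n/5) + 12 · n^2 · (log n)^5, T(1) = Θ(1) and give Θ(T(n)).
T(n) = Θ(n^2 · (log n)^6)

Here log_5 25 = 2 and f(n) = 12 · n^2 · (log n)^5 = Θ(n^(log_5 25) · (log n)^5). This is the extended Case 2 of the master theorem (f matches the critical exponent up to log factors), giving T(n) = Θ(n^(log_5 25) · (log n)^(5+1)) = Θ(n^2 · (log n)^6).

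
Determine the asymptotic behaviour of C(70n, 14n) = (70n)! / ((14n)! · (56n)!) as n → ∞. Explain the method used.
C(70n, 14n) ~ (3125/256)^(14n) · sqrt(5/(8π·14n))

Write N = 14n. Apply Stirling to each factorial:
  (5N)! ~ sqrt(2π·5N) · (5N/e)^(5N),
  N! ~ sqrt(2π N) · (N/e)^N,
  (4N)! ~ sqrt(2π·4N) · (4N/e)^(4N).
The exponential factors combine to (5N)^(5N) / (N^N · (4N)^(4N)) = 5^(5N)/4^(4N) = (5^5/4^4)^N = (3125/256)^N.
The square-root prefactors combine to sqrt(2π·5N) / (sqrt(2π N)·sqrt(2π·4N)) = sqrt(5 / (2π·4·N)) = sqrt(5/(8π·14n)).
Substituting N = 14n: C(70n, 14n) ~ (3125/256)^(14n) · sqrt(5/(8π·14n)).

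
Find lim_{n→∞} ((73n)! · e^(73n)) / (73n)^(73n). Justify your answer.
lim = ∞

Stirling: (73n)! ~ sqrt(2π·73n) · (73n/e)^(73n). Hence
  (73n)! · e^(73n) / (73n)^(73n) ~ sqrt(2π·73n) = sqrt(2π·73) · sqrt(n) → ∞.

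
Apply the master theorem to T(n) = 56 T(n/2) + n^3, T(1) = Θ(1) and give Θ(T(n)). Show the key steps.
T(n) = Θ(n^(log_2 56))

Master theorem: compare f(n) = n^3 to n^(log_2 56) where log_2 56 ≈ 5.807. Since 3 < log_2 56, we have f(n) = O(n^(log_2 56 − ε)) for some ε > 0 — Case 1. Hence T(n) = Θ(n^(log_2 56)).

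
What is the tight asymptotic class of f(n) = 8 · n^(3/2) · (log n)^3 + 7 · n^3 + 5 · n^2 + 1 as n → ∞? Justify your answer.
f(n) ∈ Θ(n^3)

Compare the terms by growth order. For large n, n^a · (log n)^b dominates n^a' · (log n)^b' iff a > a', or (a = a' and b > b'). Ranking the 4 terms shows the dominant one is 7 · n^3. Hence f(n) ∈ Θ(n^3).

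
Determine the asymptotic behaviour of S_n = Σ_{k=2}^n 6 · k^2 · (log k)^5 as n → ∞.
S_n ~ 2 · n^3 · (log n)^5

By integral comparison, S_n = ∫_1^n 6 · x^2 · (log x)^5 dx + O(n^2 · (log n)^5). For the integral, the leading term of ∫_1^n x^2 (log x)^5 dx is n^3/3 · (log n)^5 (by repeated integration by parts; each step lowers the log-exponent and produces a relatively O(1/log n) correction). Hence S_n ~ 2 · n^3 · (log n)^5.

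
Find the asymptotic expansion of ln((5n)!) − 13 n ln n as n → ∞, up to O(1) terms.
ln((5n)!) − 13 n ln n = −8 n ln n + 5(ln 5 − 1) n + (1/2) ln(2π·5n) + O(1/n)

Stirling: ln((5n)!) = 5n ln(5n) − 5n + (1/2) ln(2π·5n) + O(1/n).
Expand 5n ln(5n) = 5n (ln n + ln 5) = 5n ln n + 5n ln 5.
Subtract 13n ln n: leading term is (5 − 13) n ln n = −8 n ln n. The next term is 5n ln 5 − 5n = 5(ln 5 − 1) n. Then the (1/2) ln(2π·5n) correction.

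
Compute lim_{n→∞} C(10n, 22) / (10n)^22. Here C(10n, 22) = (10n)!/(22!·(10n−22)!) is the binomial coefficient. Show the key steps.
lim = 1/22! = 1/1124000727777607680000

With N = 10n → ∞: C(N, 22) / N^22 = [N(N−1)…(N−21)] / (22! · N^22) = (1/22!) · 1 · (1 − 1/(10n)) · … · (1 − 21/(10n)). Each factor → 1 as N → ∞, so the limit is 1/22! = 1/1124000727777607680000.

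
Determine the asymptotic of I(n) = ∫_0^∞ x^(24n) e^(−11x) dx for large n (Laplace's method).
I(n) ~ (sqrt(2π·24n) / 11) · (24n/(11e))^(24n)

Write the integrand as exp(24n ln x − 11x) and set f(x) = 24n ln x − 11x. Then f'(x) = 24n/x − 11 = 0 at x* = 24n/11, and f''(x*) = −24n/x*^2 = −11^2/(24n). Laplace's method (interior maximum) gives
  I(n) ~ e^(f(x*)) · sqrt(2π / |f''(x*)|)
        = exp(24n ln(24n/11) − 24n) · sqrt(2π · 24n / 11^2)
        = (24n/11)^(24n) e^(−24n) · sqrt(2π·24n) / 11
        = (sqrt(2π·24n) / 11) · (24n/(11e))^(24n).
This matches Γ(24n+1)/11^(24n+1) with Stirling applied to Γ.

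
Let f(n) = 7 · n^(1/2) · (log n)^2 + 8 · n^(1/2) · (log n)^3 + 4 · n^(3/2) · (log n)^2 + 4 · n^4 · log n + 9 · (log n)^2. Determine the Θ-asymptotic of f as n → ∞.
f(n) ∈ Θ(n^4 · log n)

Compare the terms by growth order. For large n, n^a · (log n)^b dominates n^a' · (log n)^b' iff a > a', or (a = a' and b > b'). Ranking the 5 terms shows the dominant one is 4 · n^4 · log n. Hence f(n) ∈ Θ(n^4 · log n).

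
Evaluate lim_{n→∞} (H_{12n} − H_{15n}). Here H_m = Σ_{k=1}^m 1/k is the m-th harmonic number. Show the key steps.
lim = ln(12/15) = ln(4/5)

Euler-Maclaurin gives H_m = ln m + γ + 1/(2m) + O(1/m^2). The γ and O(1/m) terms cancel in the difference:
  H_{12n} − H_{15n} = ln(12n) − ln(15n) + O(1/n) = ln(12/15) + O(1/n).
Hence the limit is ln(12/15) = ln(4/5).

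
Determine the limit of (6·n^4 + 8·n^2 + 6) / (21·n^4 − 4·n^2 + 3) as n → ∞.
lim = 6/21 = 2/7

For large n the leading n^4 terms dominate both numerator and denominator. Dividing top and bottom by n^4, every other term tends to 0, leaving 6/21 = 2/7.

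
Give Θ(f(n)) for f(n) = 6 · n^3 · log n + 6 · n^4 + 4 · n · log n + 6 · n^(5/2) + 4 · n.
f(n) ∈ Θ(n^4)

Compare the terms by growth order. For large n, n^a · (log n)^b dominates n^a' · (log n)^b' iff a > a', or (a = a' and b > b'). Ranking the 5 terms shows the dominant one is 6 · n^4. Hence f(n) ∈ Θ(n^4).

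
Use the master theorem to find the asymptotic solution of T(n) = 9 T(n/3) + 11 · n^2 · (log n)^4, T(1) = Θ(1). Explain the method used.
T(n) = Θ(n^2 · (log n)^5)

Here log_3 9 = 2 and f(n) = 11 · n^2 · (log n)^4 = Θ(n^(log_3 9) · (log n)^4). This is the extended Case 2 of the master theorem (f matches the critical exponent up to log factors), giving T(n) = Θ(n^(log_3 9) · (log n)^(4+1)) = Θ(n^2 · (log n)^5).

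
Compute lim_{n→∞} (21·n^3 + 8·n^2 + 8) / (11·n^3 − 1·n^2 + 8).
lim = 21/11

For large n the leading n^3 terms dominate both numerator and denominator. Dividing top and bottom by n^3, every other term tends to 0, leaving 21/11.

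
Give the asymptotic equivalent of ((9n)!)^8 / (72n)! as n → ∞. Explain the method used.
((9n)!)^8/(72n)! ~ ((2π·9n)^(7/2) / sqrt(8)) · 8^(−8·9n)  →  0

Write N = 9n. Stirling: N! ~ sqrt(2π N)(N/e)^N and (8N)! ~ sqrt(2π·8N)·(8N/e)^(8N).
  (N!)^8/(8N)! ~ (2π N)^(8/2) (N/e)^(8N) / [sqrt(2π·8N) (8N/e)^(8N)]
     = (2π N)^(8/2) / sqrt(2π·8N) · (N/(8N))^(8N)
     = (2π N)^((8−1)/2) / sqrt(8) · 8^(−8N).
Since 8^8 > 1, the factor 8^(−8N) decays exponentially, so the ratio → 0. Substituting N = 9n gives the stated form.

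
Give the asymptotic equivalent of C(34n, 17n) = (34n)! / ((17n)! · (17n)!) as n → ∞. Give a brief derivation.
C(34n, 17n) ~ (4)^(17n) · sqrt(1/(π·17n))

Write N = 17n. Apply Stirling to each factorial:
  (2N)! ~ sqrt(2π·2N) · (2N/e)^(2N),
  N! ~ sqrt(2π N) · (N/e)^N,
  (1N)! ~ sqrt(2π·1N) · (1N/e)^(1N).
The exponential factors combine to (2N)^(2N) / (N^N · (1N)^(1N)) = 2^(2N)/1^(1N) = (2^2/1^1)^N = (4)^N.
The square-root prefactors combine to sqrt(2π·2N) / (sqrt(2π N)·sqrt(2π·1N)) = sqrt(2 / (2π·1·N)) = sqrt(1/(π·17n)).
Substituting N = 17n: C(34n, 17n) ~ (4)^(17n) · sqrt(1/(π·17n)).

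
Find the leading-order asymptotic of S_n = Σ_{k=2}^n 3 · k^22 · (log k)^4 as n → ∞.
S_n ~ 3 · n^23 · (log n)^4 / 23

By integral comparison, S_n = ∫_1^n 3 · x^22 · (log x)^4 dx + O(n^22 · (log n)^4). For the integral, the leading term of ∫_1^n x^22 (log x)^4 dx is n^23/23 · (log n)^4 (by repeated integration by parts; each step lowers the log-exponent and produces a relatively O(1/log n) correction). Hence S_n ~ 3 · n^23 · (log n)^4 / 23.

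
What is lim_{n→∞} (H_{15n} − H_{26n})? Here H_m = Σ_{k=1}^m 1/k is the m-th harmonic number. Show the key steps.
lim = ln(15/26)

Euler-Maclaurin gives H_m = ln m + γ + 1/(2m) + O(1/m^2). The γ and O(1/m) terms cancel in the difference:
  H_{15n} − H_{26n} = ln(15n) − ln(26n) + O(1/n) = ln(15/26) + O(1/n).
Hence the limit is ln(15/26).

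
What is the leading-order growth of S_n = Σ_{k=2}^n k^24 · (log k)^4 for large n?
S_n ~ n^25 · (log n)^4 / 25

By integral comparison, S_n = ∫_1^n x^24 · (log x)^4 dx + O(n^24 · (log n)^4). For the integral, the leading term of ∫_1^n x^24 (log x)^4 dx is n^25/25 · (log n)^4 (by repeated integration by parts; each step lowers the log-exponent and produces a relatively O(1/log n) correction). Hence S_n ~ n^25 · (log n)^4 / 25.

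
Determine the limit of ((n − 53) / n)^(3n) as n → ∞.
lim = e^(−159)

Rewrite as (1 − 53/n)^(3n). By the standard limit (1 + x/n)^n → e^x, we have (1 − 53/n)^n → e^(−53), and raising to the 3rd power gives e^(−159).
More precisely, ln[(1 − 53/n)^(3n)] = 3n · ln(1 − 53/n) = 3n · (-53/n + O(1/n^2)) = -159 + O(1/n) → -159.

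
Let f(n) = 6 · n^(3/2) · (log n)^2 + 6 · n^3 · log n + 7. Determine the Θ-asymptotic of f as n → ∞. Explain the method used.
f(n) ∈ Θ(n^3 · log n)

Compare the terms by growth order. For large n, n^a · (log n)^b dominates n^a' · (log n)^b' iff a > a', or (a = a' and b > b'). Ranking the 3 terms shows the dominant one is 6 · n^3 · log n. Hence f(n) ∈ Θ(n^3 · log n).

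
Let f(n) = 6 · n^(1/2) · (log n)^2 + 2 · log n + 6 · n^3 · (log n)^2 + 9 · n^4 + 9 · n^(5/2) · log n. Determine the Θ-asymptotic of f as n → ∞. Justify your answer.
f(n) ∈ Θ(n^4)

Compare the terms by growth order. For large n, n^a · (log n)^b dominates n^a' · (log n)^b' iff a > a', or (a = a' and b > b'). Ranking the 5 terms shows the dominant one is 9 · n^4. Hence f(n) ∈ Θ(n^4).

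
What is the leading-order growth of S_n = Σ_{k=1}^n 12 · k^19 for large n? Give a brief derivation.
S_n ~ 3 · n^20 / 5

By integral comparison (Euler-Maclaurin), Σ_{k=1}^n 12 · k^19 = 12 · ∫_0^n x^19 dx + O(n^19) = 12 · n^20/20 = 3 · n^20 / 5 + O(n^19). (Equivalently, Faulhaber's formula gives the same leading term.)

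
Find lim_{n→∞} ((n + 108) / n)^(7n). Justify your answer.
lim = e^756

Rewrite as (1 + 108/n)^(7n). By the standard limit (1 + x/n)^n → e^x, we have (1 + 108/n)^n → e^108, and raising to the 7th power gives e^756.
More precisely, ln[(1 + 108/n)^(7n)] = 7n · ln(1 + 108/n) = 7n · (108/n + O(1/n^2)) = 756 + O(1/n) → 756.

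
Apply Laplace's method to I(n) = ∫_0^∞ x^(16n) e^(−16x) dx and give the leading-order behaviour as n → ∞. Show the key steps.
I(n) ~ (sqrt(2π·16n) / 16) · (16n/(16e))^(16n)

Write the integrand as exp(16n ln x − 16x) and set f(x) = 16n ln x − 16x. Then f'(x) = 16n/x − 16 = 0 at x* = 16n/16, and f''(x*) = −16n/x*^2 = −16^2/(16n). Laplace's method (interior maximum) gives
  I(n) ~ e^(f(x*)) · sqrt(2π / |f''(x*)|)
        = exp(16n ln(16n/16) − 16n) · sqrt(2π · 16n / 16^2)
        = (16n/16)^(16n) e^(−16n) · sqrt(2π·16n) / 16
        = (sqrt(2π·16n) / 16) · (16n/(16e))^(16n).
This matches Γ(16n+1)/16^(16n+1) with Stirling applied to Γ.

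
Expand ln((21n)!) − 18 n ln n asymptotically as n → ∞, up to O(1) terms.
ln((21n)!) − 18 n ln n = 3 n ln n + 21(ln 21 − 1) n + (1/2) ln(2π·21n) + O(1/n)

Stirling: ln((21n)!) = 21n ln(21n) − 21n + (1/2) ln(2π·21n) + O(1/n).
Expand 21n ln(21n) = 21n (ln n + ln 21) = 21n ln n + 21n ln 21.
Subtract 18n ln n: leading term is (21 − 18) n ln n = 3 n ln n. The next term is 21n ln 21 − 21n = 21(ln 21 − 1) n. Then the (1/2) ln(2π·21n) correction.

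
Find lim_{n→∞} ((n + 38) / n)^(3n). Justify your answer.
lim = e^114

Rewrite as (1 + 38/n)^(3n). By the standard limit (1 + x/n)^n → e^x, we have (1 + 38/n)^n → e^38, and raising to the 3rd power gives e^114.
More precisely, ln[(1 + 38/n)^(3n)] = 3n · ln(1 + 38/n) = 3n · (38/n + O(1/n^2)) = 114 + O(1/n) → 114.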